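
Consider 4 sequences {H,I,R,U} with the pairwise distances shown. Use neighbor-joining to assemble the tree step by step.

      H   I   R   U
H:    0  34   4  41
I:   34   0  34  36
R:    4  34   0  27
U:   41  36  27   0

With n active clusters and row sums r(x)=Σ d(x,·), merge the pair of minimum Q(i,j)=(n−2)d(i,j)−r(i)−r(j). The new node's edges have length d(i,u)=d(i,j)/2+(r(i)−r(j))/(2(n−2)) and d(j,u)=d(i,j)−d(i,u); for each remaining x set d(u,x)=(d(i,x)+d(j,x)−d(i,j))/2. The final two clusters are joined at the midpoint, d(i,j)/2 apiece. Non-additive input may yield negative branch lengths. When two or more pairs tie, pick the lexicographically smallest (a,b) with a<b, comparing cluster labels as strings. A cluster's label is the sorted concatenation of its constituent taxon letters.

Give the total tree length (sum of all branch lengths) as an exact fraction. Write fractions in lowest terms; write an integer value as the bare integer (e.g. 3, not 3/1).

54

step 1: merge (H,R) at d=4, Q=-136; branch lengths H→11/2, R→-3/2; new cluster HR
  updated: d(HR,I)=32, d(HR,U)=32
step 2: merge (HR,I) at d=32, Q=-100; branch lengths HR→14, I→18; new cluster HIR
  updated: d(HIR,U)=18
step 3: merge (HIR,U) at d=18; branch lengths HIR→9, U→9; new cluster HIRU
final tree: (((H:11/2,R:-3/2):14,I:18):9,U:9)
total length: 54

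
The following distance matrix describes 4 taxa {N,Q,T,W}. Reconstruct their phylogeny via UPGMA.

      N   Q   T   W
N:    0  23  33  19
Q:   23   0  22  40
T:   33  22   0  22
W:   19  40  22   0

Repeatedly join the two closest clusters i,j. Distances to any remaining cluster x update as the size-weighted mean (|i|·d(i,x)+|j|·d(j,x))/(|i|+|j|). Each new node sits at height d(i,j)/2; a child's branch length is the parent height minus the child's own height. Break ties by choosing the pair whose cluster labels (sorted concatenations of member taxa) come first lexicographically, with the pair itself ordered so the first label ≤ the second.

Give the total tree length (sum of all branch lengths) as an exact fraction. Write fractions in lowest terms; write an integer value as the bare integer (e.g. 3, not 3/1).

50

iteration 1: select N,W (d=19); attach at lengths (19/2, 19/2); label the merged cluster NW
  updated: d(NW,Q)=63/2, d(NW,T)=55/2
iteration 2: select Q,T (d=22); attach at lengths (11, 11); label the merged cluster QT
  updated: d(NW,QT)=59/2
iteration 3: select NW,QT (d=59/2); attach at lengths (21/4, 15/4); label the merged cluster NQTW
final tree: ((N:19/2,W:19/2):21/4,(Q:11,T:11):15/4)
total length: 50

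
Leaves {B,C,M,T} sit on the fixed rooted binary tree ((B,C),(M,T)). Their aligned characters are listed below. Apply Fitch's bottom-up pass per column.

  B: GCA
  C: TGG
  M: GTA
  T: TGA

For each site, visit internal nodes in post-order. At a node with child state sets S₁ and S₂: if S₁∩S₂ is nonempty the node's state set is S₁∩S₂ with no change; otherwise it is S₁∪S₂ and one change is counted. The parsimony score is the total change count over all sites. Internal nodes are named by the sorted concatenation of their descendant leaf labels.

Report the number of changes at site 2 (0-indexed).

site 0, node BC: B={G} ∪ C={T} → {G,T} (+1)
site 0, node MT: M={G} ∪ T={T} → {G,T} (+1)
site 0, node BCMT: BC={G,T} ∩ MT={G,T} → {G,T} (+0)
site 1, node BC: B={C} ∪ C={G} → {C,G} (+1)
site 1, node MT: M={T} ∪ T={G} → {G,T} (+1)
site 1, node BCMT: BC={C,G} ∩ MT={G,T} → {G} (+0)
site 2, node BC: B={A} ∪ C={G} → {A,G} (+1)
site 2, node MT: M={A} ∩ T={A} → {A} (+0)
site 2, node BCMT: BC={A,G} ∩ MT={A} → {A} (+0)
per-site changes: [2, 2, 1]; total = 5

1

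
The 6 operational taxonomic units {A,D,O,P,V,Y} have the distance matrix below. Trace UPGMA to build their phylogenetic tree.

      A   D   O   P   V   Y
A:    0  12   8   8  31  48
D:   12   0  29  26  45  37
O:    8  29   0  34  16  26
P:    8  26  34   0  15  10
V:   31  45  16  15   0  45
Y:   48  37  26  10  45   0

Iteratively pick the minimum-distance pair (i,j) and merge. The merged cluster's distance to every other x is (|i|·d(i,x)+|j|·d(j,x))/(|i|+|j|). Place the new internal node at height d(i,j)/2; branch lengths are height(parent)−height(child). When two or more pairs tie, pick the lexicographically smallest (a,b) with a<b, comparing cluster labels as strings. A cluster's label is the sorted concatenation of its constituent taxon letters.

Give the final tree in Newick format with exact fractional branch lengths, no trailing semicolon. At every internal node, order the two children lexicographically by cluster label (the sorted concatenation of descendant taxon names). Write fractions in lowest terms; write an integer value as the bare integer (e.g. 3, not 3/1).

((((A:4,O:4):25/4,D:41/4):14/3,(P:5,Y:5):119/12):17/60,V:76/5)

iteration 1: select A,O (d=8); attach at lengths (4, 4); label the merged cluster AO
  updated: d(AO,D)=41/2, d(AO,P)=21, d(AO,V)=47/2, d(AO,Y)=37
iteration 2: select P,Y (d=10); attach at lengths (5, 5); label the merged cluster PY
  updated: d(AO,PY)=29, d(D,PY)=63/2, d(PY,V)=30
iteration 3: select AO,D (d=41/2); attach at lengths (25/4, 41/4); label the merged cluster ADO
  updated: d(ADO,PY)=179/6, d(ADO,V)=92/3
iteration 4: select ADO,PY (d=179/6); attach at lengths (14/3, 119/12); label the merged cluster ADOPY
  updated: d(ADOPY,V)=152/5
iteration 5: select ADOPY,V (d=152/5); attach at lengths (17/60, 76/5); label the merged cluster ADOPVY
final tree: ((((A:4,O:4):25/4,D:41/4):14/3,(P:5,Y:5):119/12):17/60,V:76/5)
total length: 1937/30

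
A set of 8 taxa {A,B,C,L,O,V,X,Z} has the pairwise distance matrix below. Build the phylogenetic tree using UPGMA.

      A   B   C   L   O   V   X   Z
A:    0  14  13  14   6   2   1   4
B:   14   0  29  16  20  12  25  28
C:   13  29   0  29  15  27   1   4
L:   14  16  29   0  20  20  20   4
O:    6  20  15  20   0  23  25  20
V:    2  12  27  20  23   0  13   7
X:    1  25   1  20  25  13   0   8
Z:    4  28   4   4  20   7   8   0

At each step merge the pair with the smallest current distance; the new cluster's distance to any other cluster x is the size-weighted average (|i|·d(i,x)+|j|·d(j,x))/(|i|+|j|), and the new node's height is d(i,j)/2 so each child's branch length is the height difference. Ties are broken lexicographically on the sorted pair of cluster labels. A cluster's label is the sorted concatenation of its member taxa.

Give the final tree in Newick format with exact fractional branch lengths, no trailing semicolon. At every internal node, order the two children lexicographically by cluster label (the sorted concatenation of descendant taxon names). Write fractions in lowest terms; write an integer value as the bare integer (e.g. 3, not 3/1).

(((((A:1/2,X:1/2):11/4,(C:2,Z:2):5/4):5,O:33/4):9/20,L:87/10):19/30,(B:6,V:6):10/3)

iteration 1: select A,X (d=1); attach at lengths (1/2, 1/2); label the merged cluster AX
  updated: d(AX,B)=39/2, d(AX,C)=7, d(AX,L)=17, d(AX,O)=31/2, d(AX,V)=15/2, d(AX,Z)=6
iteration 2: select C,Z (d=4); attach at lengths (2, 2); label the merged cluster CZ
  updated: d(AX,CZ)=13/2, d(B,CZ)=57/2, d(CZ,L)=33/2, d(CZ,O)=35/2, d(CZ,V)=17
iteration 3: select AX,CZ (d=13/2); attach at lengths (11/4, 5/4); label the merged cluster ACXZ
  updated: d(ACXZ,B)=24, d(ACXZ,L)=67/4, d(ACXZ,O)=33/2, d(ACXZ,V)=49/4
iteration 4: select B,V (d=12); attach at lengths (6, 6); label the merged cluster BV
  updated: d(ACXZ,BV)=145/8, d(BV,L)=18, d(BV,O)=43/2
iteration 5: select ACXZ,O (d=33/2); attach at lengths (5, 33/4); label the merged cluster ACOXZ
  updated: d(ACOXZ,BV)=94/5, d(ACOXZ,L)=87/5
iteration 6: select ACOXZ,L (d=87/5); attach at lengths (9/20, 87/10); label the merged cluster ACLOXZ
  updated: d(ACLOXZ,BV)=56/3
iteration 7: select ACLOXZ,BV (d=56/3); attach at lengths (19/30, 10/3); label the merged cluster ABCLOVXZ
final tree: (((((A:1/2,X:1/2):11/4,(C:2,Z:2):5/4):5,O:33/4):9/20,L:87/10):19/30,(B:6,V:6):10/3)
total length: 1421/30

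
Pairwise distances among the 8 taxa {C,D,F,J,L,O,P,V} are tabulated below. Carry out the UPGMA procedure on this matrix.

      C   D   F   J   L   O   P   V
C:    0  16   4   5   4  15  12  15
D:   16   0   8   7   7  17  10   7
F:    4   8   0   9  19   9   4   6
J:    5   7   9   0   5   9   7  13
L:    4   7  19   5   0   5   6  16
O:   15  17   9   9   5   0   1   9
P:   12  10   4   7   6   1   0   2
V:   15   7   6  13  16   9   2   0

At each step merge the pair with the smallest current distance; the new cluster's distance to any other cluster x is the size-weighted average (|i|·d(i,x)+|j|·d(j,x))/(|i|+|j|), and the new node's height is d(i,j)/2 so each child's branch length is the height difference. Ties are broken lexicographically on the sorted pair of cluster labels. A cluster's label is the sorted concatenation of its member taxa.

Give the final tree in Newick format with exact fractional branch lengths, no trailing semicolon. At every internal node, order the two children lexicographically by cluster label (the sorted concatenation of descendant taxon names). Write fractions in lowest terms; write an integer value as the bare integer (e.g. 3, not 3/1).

((C:2,F:2):37/12,((D:7/2,(J:5/2,L:5/2):1):3/2,((O:1/2,P:1/2):9/4,V:11/4):9/4):1/12)

1. join O+P (d=1) ⇒ OP; edges |O|=1/2, |P|=1/2
  updated: d(C,OP)=27/2, d(D,OP)=27/2, d(F,OP)=13/2, d(J,OP)=8, d(L,OP)=11/2, d(OP,V)=11/2
2. join C+F (d=4) ⇒ CF; edges |C|=2, |F|=2
  updated: d(CF,D)=12, d(CF,J)=7, d(CF,L)=23/2, d(CF,OP)=10, d(CF,V)=21/2
3. join J+L (d=5) ⇒ JL; edges |J|=5/2, |L|=5/2
  updated: d(CF,JL)=37/4, d(D,JL)=7, d(JL,OP)=27/4, d(JL,V)=29/2
4. join OP+V (d=11/2) ⇒ OPV; edges |OP|=9/4, |V|=11/4
  updated: d(CF,OPV)=61/6, d(D,OPV)=34/3, d(JL,OPV)=28/3
5. join D+JL (d=7) ⇒ DJL; edges |D|=7/2, |JL|=1
  updated: d(CF,DJL)=61/6, d(DJL,OPV)=10
6. join DJL+OPV (d=10) ⇒ DJLOPV; edges |DJL|=3/2, |OPV|=9/4
  updated: d(CF,DJLOPV)=61/6
7. join CF+DJLOPV (d=61/6) ⇒ CDFJLOPV; edges |CF|=37/12, |DJLOPV|=1/12
final tree: ((C:2,F:2):37/12,((D:7/2,(J:5/2,L:5/2):1):3/2,((O:1/2,P:1/2):9/4,V:11/4):9/4):1/12)
total length: 317/12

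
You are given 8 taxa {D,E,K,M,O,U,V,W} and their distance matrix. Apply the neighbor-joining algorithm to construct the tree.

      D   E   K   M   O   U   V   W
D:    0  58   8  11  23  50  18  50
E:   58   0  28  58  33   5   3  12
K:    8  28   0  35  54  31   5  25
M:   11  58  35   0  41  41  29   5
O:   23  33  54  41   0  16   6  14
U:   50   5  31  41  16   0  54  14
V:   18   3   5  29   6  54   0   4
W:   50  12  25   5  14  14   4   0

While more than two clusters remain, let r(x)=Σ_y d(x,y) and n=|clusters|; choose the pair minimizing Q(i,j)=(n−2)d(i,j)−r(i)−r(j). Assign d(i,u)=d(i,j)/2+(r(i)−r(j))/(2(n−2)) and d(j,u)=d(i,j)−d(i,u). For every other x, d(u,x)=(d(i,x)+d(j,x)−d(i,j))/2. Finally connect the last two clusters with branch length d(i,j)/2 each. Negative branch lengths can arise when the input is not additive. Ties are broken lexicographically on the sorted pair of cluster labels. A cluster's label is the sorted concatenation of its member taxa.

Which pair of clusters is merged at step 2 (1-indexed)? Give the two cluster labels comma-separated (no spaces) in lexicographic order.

D,K

step 1: merge (E,U) at d=5, Q=-378; branch lengths E→4/3, U→11/3; new cluster EU
  updated: d(D,EU)=103/2, d(EU,K)=27, d(EU,M)=47, d(EU,O)=22, d(EU,V)=26, d(EU,W)=21/2
step 2: merge (D,K) at d=8, Q=-551/2; branch lengths D→19/4, K→13/4; new cluster DK
  updated: d(DK,EU)=141/4, d(DK,M)=19, d(DK,O)=69/2, d(DK,V)=15/2, d(DK,W)=67/2
step 3: merge (DK,M) at d=19, Q=-779/4; branch lengths DK→259/32, M→349/32; new cluster DKM
  updated: d(DKM,EU)=253/8, d(DKM,O)=113/4, d(DKM,V)=35/4, d(DKM,W)=39/4
step 4: merge (O,V) at d=6, Q=-97; branch lengths O→29/4, V→-5/4; new cluster OV
  updated: d(DKM,OV)=31/2, d(EU,OV)=21, d(OV,W)=6
step 5: merge (DKM,OV) at d=31/2, Q=-547/8; branch lengths DKM→363/32, OV→133/32; new cluster DKMOV
  updated: d(DKMOV,EU)=297/16, d(DKMOV,W)=1/8
step 6: merge (DKMOV,EU) at d=297/16, Q=-467/16; branch lengths DKMOV→131/32, EU→463/32; new cluster DEKMOUV
  updated: d(DEKMOUV,W)=-127/32
step 7: merge (DEKMOUV,W) at d=-127/32; branch lengths DEKMOUV→-127/64, W→-127/64; new cluster DEKMOUVW
final tree: (((((D:19/4,K:13/4):259/32,M:349/32):363/32,(O:29/4,V:-5/4):133/32):131/32,(E:4/3,U:11/3):463/32):-127/64,W:-127/64)
total length: 2179/32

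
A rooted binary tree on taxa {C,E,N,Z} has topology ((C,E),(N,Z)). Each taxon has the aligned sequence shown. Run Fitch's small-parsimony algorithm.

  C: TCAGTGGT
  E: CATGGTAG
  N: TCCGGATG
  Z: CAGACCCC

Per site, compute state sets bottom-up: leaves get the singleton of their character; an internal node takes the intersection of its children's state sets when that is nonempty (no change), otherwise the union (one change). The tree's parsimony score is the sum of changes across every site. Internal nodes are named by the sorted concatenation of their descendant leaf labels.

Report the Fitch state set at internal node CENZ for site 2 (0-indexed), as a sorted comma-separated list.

CE@0: {T} ∪ {C} = {C,T} (union, +1)
NZ@0: {T} ∪ {C} = {C,T} (union, +1)
CENZ@0: {C,T} ∩ {C,T} = {C,T} (intersection, +0)
CE@1: {C} ∪ {A} = {A,C} (union, +1)
NZ@1: {C} ∪ {A} = {A,C} (union, +1)
CENZ@1: {A,C} ∩ {A,C} = {A,C} (intersection, +0)
CE@2: {A} ∪ {T} = {A,T} (union, +1)
NZ@2: {C} ∪ {G} = {C,G} (union, +1)
CENZ@2: {A,T} ∪ {C,G} = {A,C,G,T} (union, +1)
CE@3: {G} ∩ {G} = {G} (intersection, +0)
NZ@3: {G} ∪ {A} = {A,G} (union, +1)
CENZ@3: {G} ∩ {A,G} = {G} (intersection, +0)
CE@4: {T} ∪ {G} = {G,T} (union, +1)
NZ@4: {G} ∪ {C} = {C,G} (union, +1)
CENZ@4: {G,T} ∩ {C,G} = {G} (intersection, +0)
CE@5: {G} ∪ {T} = {G,T} (union, +1)
NZ@5: {A} ∪ {C} = {A,C} (union, +1)
CENZ@5: {G,T} ∪ {A,C} = {A,C,G,T} (union, +1)
CE@6: {G} ∪ {A} = {A,G} (union, +1)
NZ@6: {T} ∪ {C} = {C,T} (union, +1)
CENZ@6: {A,G} ∪ {C,T} = {A,C,G,T} (union, +1)
CE@7: {T} ∪ {G} = {G,T} (union, +1)
NZ@7: {G} ∪ {C} = {C,G} (union, +1)
CENZ@7: {G,T} ∩ {C,G} = {G} (intersection, +0)
per-site changes: [2, 2, 3, 1, 2, 3, 3, 2]; total = 18

A,C,G,T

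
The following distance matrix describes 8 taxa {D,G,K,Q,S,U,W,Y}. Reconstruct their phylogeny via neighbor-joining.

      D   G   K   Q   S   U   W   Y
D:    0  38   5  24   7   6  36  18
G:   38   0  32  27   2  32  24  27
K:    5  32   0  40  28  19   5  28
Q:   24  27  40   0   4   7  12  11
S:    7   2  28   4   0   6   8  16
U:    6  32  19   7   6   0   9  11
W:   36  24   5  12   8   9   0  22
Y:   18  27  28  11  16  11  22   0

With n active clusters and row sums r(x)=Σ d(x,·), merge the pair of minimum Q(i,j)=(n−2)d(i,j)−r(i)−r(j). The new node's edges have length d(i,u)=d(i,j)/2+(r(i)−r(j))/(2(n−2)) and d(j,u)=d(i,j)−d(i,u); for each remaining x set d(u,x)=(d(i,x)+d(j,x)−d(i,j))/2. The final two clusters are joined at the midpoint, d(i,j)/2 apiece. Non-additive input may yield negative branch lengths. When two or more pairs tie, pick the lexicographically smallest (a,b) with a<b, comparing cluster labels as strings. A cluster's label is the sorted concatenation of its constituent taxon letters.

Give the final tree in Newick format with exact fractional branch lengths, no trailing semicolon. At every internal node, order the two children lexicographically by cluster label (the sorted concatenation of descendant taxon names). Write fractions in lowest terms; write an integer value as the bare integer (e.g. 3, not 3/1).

(((((D:7/12,K:53/12):343/32,U:-23/32):99/32,W:173/32):59/32,(G:207/20,S:-167/20):291/32):93/64,(Q:13/4,Y:31/4):93/64)

1. join D+K (d=5, Q=-261) ⇒ DK; edges |D|=7/12, |K|=53/12
  updated: d(DK,G)=65/2, d(DK,Q)=59/2, d(DK,S)=15, d(DK,U)=10, d(DK,W)=18, d(DK,Y)=41/2
2. join G+S (d=2, Q=-371/2) ⇒ GS; edges |G|=207/20, |S|=-167/20
  updated: d(DK,GS)=91/4, d(GS,Q)=29/2, d(GS,U)=18, d(GS,W)=15, d(GS,Y)=41/2
3. join DK+U (d=10, Q=-463/4) ⇒ DKU; edges |DK|=343/32, |U|=-23/32
  updated: d(DKU,GS)=123/8, d(DKU,Q)=53/4, d(DKU,W)=17/2, d(DKU,Y)=43/4
4. join Q+Y (d=11, Q=-82) ⇒ QY; edges |Q|=13/4, |Y|=31/4
  updated: d(DKU,QY)=13/2, d(GS,QY)=12, d(QY,W)=23/2
5. join DKU+W (d=17/2, Q=-387/8) ⇒ DKUW; edges |DKU|=99/32, |W|=173/32
  updated: d(DKUW,GS)=175/16, d(DKUW,QY)=19/4
6. join DKUW+GS (d=175/16, Q=-443/16) ⇒ DGKSUW; edges |DKUW|=59/32, |GS|=291/32
  updated: d(DGKSUW,QY)=93/32
7. join DGKSUW+QY (d=93/32) ⇒ DGKQSUWY; edges |DGKSUW|=93/64, |QY|=93/64
final tree: (((((D:7/12,K:53/12):343/32,U:-23/32):99/32,W:173/32):59/32,(G:207/20,S:-167/20):291/32):93/64,(Q:13/4,Y:31/4):93/64)
total length: 1611/32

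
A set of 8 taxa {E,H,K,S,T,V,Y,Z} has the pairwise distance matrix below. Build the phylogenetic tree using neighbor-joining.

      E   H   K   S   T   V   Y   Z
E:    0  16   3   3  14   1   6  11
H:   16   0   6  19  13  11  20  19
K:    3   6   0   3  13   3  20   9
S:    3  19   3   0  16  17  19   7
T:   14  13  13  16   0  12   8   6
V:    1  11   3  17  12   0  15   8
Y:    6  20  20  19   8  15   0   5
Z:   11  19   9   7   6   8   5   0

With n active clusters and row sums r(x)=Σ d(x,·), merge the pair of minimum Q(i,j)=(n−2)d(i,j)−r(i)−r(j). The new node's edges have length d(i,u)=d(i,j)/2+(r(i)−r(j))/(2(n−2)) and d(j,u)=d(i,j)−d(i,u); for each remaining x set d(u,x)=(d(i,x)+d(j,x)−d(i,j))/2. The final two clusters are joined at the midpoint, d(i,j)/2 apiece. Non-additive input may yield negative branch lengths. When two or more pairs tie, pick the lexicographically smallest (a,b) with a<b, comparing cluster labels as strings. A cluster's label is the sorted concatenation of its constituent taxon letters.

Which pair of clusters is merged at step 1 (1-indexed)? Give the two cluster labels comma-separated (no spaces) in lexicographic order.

Y,Z

1. join Y+Z (d=5, Q=-128) ⇒ YZ; edges |Y|=29/6, |Z|=1/6
  updated: d(E,YZ)=6, d(H,YZ)=17, d(K,YZ)=12, d(S,YZ)=21/2, d(T,YZ)=9/2, d(V,YZ)=9
2. join T+YZ (d=9/2, Q=-109) ⇒ TYZ; edges |T|=18/5, |YZ|=9/10
  updated: d(E,TYZ)=31/4, d(H,TYZ)=51/4, d(K,TYZ)=41/4, d(S,TYZ)=11, d(TYZ,V)=33/4
3. join E+S (d=3, Q=-287/4) ⇒ ES; edges |E|=-41/32, |S|=137/32
  updated: d(ES,H)=16, d(ES,K)=3/2, d(ES,TYZ)=63/8, d(ES,V)=15/2
4. join ES+K (d=3/2, Q=-393/8) ⇒ EKS; edges |ES|=133/48, |K|=-61/48
  updated: d(EKS,H)=41/4, d(EKS,TYZ)=133/16, d(EKS,V)=9/2
5. join EKS+V (d=9/2, Q=-605/16) ⇒ EKSV; edges |EKS|=133/64, |V|=155/64
  updated: d(EKSV,H)=67/8, d(EKSV,TYZ)=193/32
6. join EKSV+H (d=67/8, Q=-869/32) ⇒ EHKSV; edges |EKSV|=53/64, |H|=483/64
  updated: d(EHKSV,TYZ)=333/64
7. join EHKSV+TYZ (d=333/64) ⇒ EHKSTVYZ; edges |EHKSV|=333/128, |TYZ|=333/128
final tree: (((((E:-41/32,S:137/32):133/48,K:-61/48):133/64,V:155/64):53/64,H:483/64):333/128,(T:18/5,(Y:29/6,Z:1/6):9/10):333/128)
total length: 2053/64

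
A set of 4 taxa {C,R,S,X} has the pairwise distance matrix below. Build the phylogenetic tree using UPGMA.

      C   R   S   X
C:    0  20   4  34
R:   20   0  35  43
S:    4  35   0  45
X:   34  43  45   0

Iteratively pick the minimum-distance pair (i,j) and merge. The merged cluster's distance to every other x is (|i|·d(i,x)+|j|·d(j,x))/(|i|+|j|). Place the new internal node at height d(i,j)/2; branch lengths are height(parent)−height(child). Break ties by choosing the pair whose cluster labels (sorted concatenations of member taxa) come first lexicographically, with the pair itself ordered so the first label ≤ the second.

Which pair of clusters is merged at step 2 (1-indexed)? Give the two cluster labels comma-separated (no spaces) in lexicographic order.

CS,R

1. join C+S (d=4) ⇒ CS; edges |C|=2, |S|=2
  updated: d(CS,R)=55/2, d(CS,X)=79/2
2. join CS+R (d=55/2) ⇒ CRS; edges |CS|=47/4, |R|=55/4
  updated: d(CRS,X)=122/3
3. join CRS+X (d=122/3) ⇒ CRSX; edges |CRS|=79/12, |X|=61/3
final tree: (((C:2,S:2):47/4,R:55/4):79/12,X:61/3)
total length: 677/12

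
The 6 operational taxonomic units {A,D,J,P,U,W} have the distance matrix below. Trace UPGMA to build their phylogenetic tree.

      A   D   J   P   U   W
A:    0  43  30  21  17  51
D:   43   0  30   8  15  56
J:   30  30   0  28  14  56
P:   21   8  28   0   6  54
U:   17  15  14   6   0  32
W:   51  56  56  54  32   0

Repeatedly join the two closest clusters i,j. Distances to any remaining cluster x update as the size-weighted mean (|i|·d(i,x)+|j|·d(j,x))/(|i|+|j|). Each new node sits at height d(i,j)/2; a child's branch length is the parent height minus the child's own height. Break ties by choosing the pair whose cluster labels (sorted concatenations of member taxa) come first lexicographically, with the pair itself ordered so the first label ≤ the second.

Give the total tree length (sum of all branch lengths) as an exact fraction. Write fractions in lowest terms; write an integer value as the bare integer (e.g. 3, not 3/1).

3377/40

1. join P+U (d=6) ⇒ PU; edges |P|=3, |U|=3
  updated: d(A,PU)=19, d(D,PU)=23/2, d(J,PU)=21, d(PU,W)=43
2. join D+PU (d=23/2) ⇒ DPU; edges |D|=23/4, |PU|=11/4
  updated: d(A,DPU)=27, d(DPU,J)=24, d(DPU,W)=142/3
3. join DPU+J (d=24) ⇒ DJPU; edges |DPU|=25/4, |J|=12
  updated: d(A,DJPU)=111/4, d(DJPU,W)=99/2
4. join A+DJPU (d=111/4) ⇒ ADJPU; edges |A|=111/8, |DJPU|=15/8
  updated: d(ADJPU,W)=249/5
5. join ADJPU+W (d=249/5) ⇒ ADJPUW; edges |ADJPU|=441/40, |W|=249/10
final tree: ((A:111/8,((D:23/4,(P:3,U:3):11/4):25/4,J:12):15/8):441/40,W:249/10)
total length: 3377/40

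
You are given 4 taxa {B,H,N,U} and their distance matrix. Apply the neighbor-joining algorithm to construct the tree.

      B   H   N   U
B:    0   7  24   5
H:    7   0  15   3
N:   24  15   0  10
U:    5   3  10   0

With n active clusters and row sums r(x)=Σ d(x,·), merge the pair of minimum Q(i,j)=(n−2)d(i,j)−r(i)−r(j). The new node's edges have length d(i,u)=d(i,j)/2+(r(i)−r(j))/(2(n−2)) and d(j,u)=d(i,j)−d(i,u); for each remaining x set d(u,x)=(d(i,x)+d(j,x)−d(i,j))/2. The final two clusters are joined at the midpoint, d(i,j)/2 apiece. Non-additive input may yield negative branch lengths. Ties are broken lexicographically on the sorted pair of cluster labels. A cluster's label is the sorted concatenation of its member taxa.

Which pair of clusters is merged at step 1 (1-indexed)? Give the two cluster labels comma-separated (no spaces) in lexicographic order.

step 1: merge (B,H) at d=7, Q=-47; branch lengths B→25/4, H→3/4; new cluster BH
  updated: d(BH,N)=16, d(BH,U)=1/2
step 2: merge (BH,N) at d=16, Q=-53/2; branch lengths BH→13/4, N→51/4; new cluster BHN
  updated: d(BHN,U)=-11/4
step 3: merge (BHN,U) at d=-11/4; branch lengths BHN→-11/8, U→-11/8; new cluster BHNU
final tree: (((B:25/4,H:3/4):13/4,N:51/4):-11/8,U:-11/8)
total length: 81/4

B,H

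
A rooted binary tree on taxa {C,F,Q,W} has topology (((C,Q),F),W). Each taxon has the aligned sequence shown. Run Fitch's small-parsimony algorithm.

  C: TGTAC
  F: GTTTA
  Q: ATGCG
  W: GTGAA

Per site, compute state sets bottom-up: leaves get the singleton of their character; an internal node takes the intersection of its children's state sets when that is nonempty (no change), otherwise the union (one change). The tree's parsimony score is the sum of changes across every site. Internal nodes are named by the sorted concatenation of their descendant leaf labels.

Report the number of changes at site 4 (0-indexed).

2

CQ@0: {T} ∪ {A} = {A,T} (union, +1)
CFQ@0: {A,T} ∪ {G} = {A,G,T} (union, +1)
CFQW@0: {A,G,T} ∩ {G} = {G} (intersection, +0)
CQ@1: {G} ∪ {T} = {G,T} (union, +1)
CFQ@1: {G,T} ∩ {T} = {T} (intersection, +0)
CFQW@1: {T} ∩ {T} = {T} (intersection, +0)
CQ@2: {T} ∪ {G} = {G,T} (union, +1)
CFQ@2: {G,T} ∩ {T} = {T} (intersection, +0)
CFQW@2: {T} ∪ {G} = {G,T} (union, +1)
CQ@3: {A} ∪ {C} = {A,C} (union, +1)
CFQ@3: {A,C} ∪ {T} = {A,C,T} (union, +1)
CFQW@3: {A,C,T} ∩ {A} = {A} (intersection, +0)
CQ@4: {C} ∪ {G} = {C,G} (union, +1)
CFQ@4: {C,G} ∪ {A} = {A,C,G} (union, +1)
CFQW@4: {A,C,G} ∩ {A} = {A} (intersection, +0)
per-site changes: [2, 1, 2, 2, 2]; total = 9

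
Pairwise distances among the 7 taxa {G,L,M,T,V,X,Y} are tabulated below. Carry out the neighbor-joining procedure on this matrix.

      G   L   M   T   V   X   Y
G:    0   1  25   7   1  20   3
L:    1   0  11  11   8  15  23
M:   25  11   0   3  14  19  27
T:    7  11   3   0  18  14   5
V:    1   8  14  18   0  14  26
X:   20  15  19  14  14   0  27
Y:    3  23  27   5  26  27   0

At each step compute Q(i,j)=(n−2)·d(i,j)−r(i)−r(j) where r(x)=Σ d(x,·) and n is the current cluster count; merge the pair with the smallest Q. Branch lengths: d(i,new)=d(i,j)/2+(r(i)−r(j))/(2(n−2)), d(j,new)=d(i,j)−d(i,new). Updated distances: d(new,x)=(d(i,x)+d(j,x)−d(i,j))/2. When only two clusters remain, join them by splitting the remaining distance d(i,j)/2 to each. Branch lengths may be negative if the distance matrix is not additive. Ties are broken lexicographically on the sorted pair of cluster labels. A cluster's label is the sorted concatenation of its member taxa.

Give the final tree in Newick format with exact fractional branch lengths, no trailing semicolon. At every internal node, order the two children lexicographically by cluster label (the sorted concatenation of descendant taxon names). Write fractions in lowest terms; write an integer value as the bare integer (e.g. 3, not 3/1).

((((G:-39/10,Y:69/10):119/16,V:73/16):7/16,L:45/16):31/32,((M:33/8,T:-9/8):31/6,X:59/6):31/32)

step 1: merge (G,Y) at d=3, Q=-153; branch lengths G→-39/10, Y→69/10; new cluster GY
  updated: d(GY,L)=21/2, d(GY,M)=49/2, d(GY,T)=9/2, d(GY,V)=12, d(GY,X)=22
step 2: merge (M,T) at d=3, Q=-110; branch lengths M→33/8, T→-9/8; new cluster MT
  updated: d(GY,MT)=13, d(L,MT)=19/2, d(MT,V)=29/2, d(MT,X)=15
step 3: merge (MT,X) at d=15, Q=-73; branch lengths MT→31/6, X→59/6; new cluster MTX
  updated: d(GY,MTX)=10, d(L,MTX)=19/4, d(MTX,V)=27/4
step 4: merge (GY,V) at d=12, Q=-141/4; branch lengths GY→119/16, V→73/16; new cluster GVY
  updated: d(GVY,L)=13/4, d(GVY,MTX)=19/8
step 5: merge (GVY,L) at d=13/4, Q=-83/8; branch lengths GVY→7/16, L→45/16; new cluster GLVY
  updated: d(GLVY,MTX)=31/16
step 6: merge (GLVY,MTX) at d=31/16; branch lengths GLVY→31/32, MTX→31/32; new cluster GLMTVXY
final tree: ((((G:-39/10,Y:69/10):119/16,V:73/16):7/16,L:45/16):31/32,((M:33/8,T:-9/8):31/6,X:59/6):31/32)
total length: 611/16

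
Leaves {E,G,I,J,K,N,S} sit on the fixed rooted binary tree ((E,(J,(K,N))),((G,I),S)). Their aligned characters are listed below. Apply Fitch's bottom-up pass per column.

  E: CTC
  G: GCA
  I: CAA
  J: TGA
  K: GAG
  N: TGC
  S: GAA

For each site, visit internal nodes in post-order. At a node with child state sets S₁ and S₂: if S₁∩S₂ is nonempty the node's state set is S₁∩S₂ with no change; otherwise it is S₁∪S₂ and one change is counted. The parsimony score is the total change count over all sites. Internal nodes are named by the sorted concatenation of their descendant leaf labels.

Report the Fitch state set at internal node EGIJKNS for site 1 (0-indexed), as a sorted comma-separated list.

KN@0: {G} ∪ {T} = {G,T} (union, +1)
JKN@0: {T} ∩ {G,T} = {T} (intersection, +0)
EJKN@0: {C} ∪ {T} = {C,T} (union, +1)
GI@0: {G} ∪ {C} = {C,G} (union, +1)
GIS@0: {C,G} ∩ {G} = {G} (intersection, +0)
EGIJKNS@0: {C,T} ∪ {G} = {C,G,T} (union, +1)
KN@1: {A} ∪ {G} = {A,G} (union, +1)
JKN@1: {G} ∩ {A,G} = {G} (intersection, +0)
EJKN@1: {T} ∪ {G} = {G,T} (union, +1)
GI@1: {C} ∪ {A} = {A,C} (union, +1)
GIS@1: {A,C} ∩ {A} = {A} (intersection, +0)
EGIJKNS@1: {G,T} ∪ {A} = {A,G,T} (union, +1)
KN@2: {G} ∪ {C} = {C,G} (union, +1)
JKN@2: {A} ∪ {C,G} = {A,C,G} (union, +1)
EJKN@2: {C} ∩ {A,C,G} = {C} (intersection, +0)
GI@2: {A} ∩ {A} = {A} (intersection, +0)
GIS@2: {A} ∩ {A} = {A} (intersection, +0)
EGIJKNS@2: {C} ∪ {A} = {A,C} (union, +1)
per-site changes: [4, 4, 3]; total = 11

A,G,T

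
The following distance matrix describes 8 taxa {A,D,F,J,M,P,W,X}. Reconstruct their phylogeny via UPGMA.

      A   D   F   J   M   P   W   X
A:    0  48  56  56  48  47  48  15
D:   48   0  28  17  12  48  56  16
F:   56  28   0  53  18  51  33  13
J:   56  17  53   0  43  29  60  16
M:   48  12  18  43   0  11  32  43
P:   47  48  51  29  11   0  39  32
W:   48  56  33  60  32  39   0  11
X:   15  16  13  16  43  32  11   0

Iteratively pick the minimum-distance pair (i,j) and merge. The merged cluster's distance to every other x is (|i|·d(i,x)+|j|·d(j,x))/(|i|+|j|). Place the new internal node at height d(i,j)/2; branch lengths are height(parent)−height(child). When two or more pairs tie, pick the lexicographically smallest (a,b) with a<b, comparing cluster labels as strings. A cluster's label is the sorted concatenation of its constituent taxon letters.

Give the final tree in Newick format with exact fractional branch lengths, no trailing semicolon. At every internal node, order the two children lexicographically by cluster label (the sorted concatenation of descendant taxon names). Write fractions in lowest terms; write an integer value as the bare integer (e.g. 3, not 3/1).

(A:159/7,(((D:17/2,J:17/2):8,(M:11/2,P:11/2):11):2,(F:23/2,(W:11/2,X:11/2):6):7):59/14)

1. join M+P (d=11) ⇒ MP; edges |M|=11/2, |P|=11/2
  updated: d(A,MP)=95/2, d(D,MP)=30, d(F,MP)=69/2, d(J,MP)=36, d(MP,W)=71/2, d(MP,X)=75/2
2. join W+X (d=11) ⇒ WX; edges |W|=11/2, |X|=11/2
  updated: d(A,WX)=63/2, d(D,WX)=36, d(F,WX)=23, d(J,WX)=38, d(MP,WX)=73/2
3. join D+J (d=17) ⇒ DJ; edges |D|=17/2, |J|=17/2
  updated: d(A,DJ)=52, d(DJ,F)=81/2, d(DJ,MP)=33, d(DJ,WX)=37
4. join F+WX (d=23) ⇒ FWX; edges |F|=23/2, |WX|=6
  updated: d(A,FWX)=119/3, d(DJ,FWX)=229/6, d(FWX,MP)=215/6
5. join DJ+MP (d=33) ⇒ DJMP; edges |DJ|=8, |MP|=11
  updated: d(A,DJMP)=199/4, d(DJMP,FWX)=37
6. join DJMP+FWX (d=37) ⇒ DFJMPWX; edges |DJMP|=2, |FWX|=7
  updated: d(A,DFJMPWX)=318/7
7. join A+DFJMPWX (d=318/7) ⇒ ADFJMPWX; edges |A|=159/7, |DFJMPWX|=59/14
final tree: (A:159/7,(((D:17/2,J:17/2):8,(M:11/2,P:11/2):11):2,(F:23/2,(W:11/2,X:11/2):6):7):59/14)
total length: 780/7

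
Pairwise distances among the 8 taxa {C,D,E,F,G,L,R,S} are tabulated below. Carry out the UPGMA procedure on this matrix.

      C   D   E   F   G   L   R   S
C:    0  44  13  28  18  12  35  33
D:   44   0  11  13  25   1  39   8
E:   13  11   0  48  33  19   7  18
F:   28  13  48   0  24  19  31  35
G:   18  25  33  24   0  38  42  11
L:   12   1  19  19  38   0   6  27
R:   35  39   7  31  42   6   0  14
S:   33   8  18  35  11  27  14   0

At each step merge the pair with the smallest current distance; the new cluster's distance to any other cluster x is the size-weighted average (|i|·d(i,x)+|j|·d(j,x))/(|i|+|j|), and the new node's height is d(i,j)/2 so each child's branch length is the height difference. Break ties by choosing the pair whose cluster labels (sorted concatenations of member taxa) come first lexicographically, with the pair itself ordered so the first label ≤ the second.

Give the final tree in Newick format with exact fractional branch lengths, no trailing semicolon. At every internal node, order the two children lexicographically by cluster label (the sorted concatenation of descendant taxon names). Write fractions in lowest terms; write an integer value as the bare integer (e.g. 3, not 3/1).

step 1: merge (D,L) at d=1; branch lengths D→1/2, L→1/2; new cluster DL
  updated: d(C,DL)=28, d(DL,E)=15, d(DL,F)=16, d(DL,G)=63/2, d(DL,R)=45/2, d(DL,S)=35/2
step 2: merge (E,R) at d=7; branch lengths E→7/2, R→7/2; new cluster ER
  updated: d(C,ER)=24, d(DL,ER)=75/4, d(ER,F)=79/2, d(ER,G)=75/2, d(ER,S)=16
step 3: merge (G,S) at d=11; branch lengths G→11/2, S→11/2; new cluster GS
  updated: d(C,GS)=51/2, d(DL,GS)=49/2, d(ER,GS)=107/4, d(F,GS)=59/2
step 4: merge (DL,F) at d=16; branch lengths DL→15/2, F→8; new cluster DFL
  updated: d(C,DFL)=28, d(DFL,ER)=77/3, d(DFL,GS)=157/6
step 5: merge (C,ER) at d=24; branch lengths C→12, ER→17/2; new cluster CER
  updated: d(CER,DFL)=238/9, d(CER,GS)=79/3
step 6: merge (DFL,GS) at d=157/6; branch lengths DFL→61/12, GS→91/12; new cluster DFGLS
  updated: d(CER,DFGLS)=132/5
step 7: merge (CER,DFGLS) at d=132/5; branch lengths CER→6/5, DFGLS→7/60; new cluster CDEFGLRS
final tree: ((C:12,(E:7/2,R:7/2):17/2):6/5,(((D:1/2,L:1/2):15/2,F:8):61/12,(G:11/2,S:11/2):91/12):7/60)
total length: 4139/60

((C:12,(E:7/2,R:7/2):17/2):6/5,(((D:1/2,L:1/2):15/2,F:8):61/12,(G:11/2,S:11/2):91/12):7/60)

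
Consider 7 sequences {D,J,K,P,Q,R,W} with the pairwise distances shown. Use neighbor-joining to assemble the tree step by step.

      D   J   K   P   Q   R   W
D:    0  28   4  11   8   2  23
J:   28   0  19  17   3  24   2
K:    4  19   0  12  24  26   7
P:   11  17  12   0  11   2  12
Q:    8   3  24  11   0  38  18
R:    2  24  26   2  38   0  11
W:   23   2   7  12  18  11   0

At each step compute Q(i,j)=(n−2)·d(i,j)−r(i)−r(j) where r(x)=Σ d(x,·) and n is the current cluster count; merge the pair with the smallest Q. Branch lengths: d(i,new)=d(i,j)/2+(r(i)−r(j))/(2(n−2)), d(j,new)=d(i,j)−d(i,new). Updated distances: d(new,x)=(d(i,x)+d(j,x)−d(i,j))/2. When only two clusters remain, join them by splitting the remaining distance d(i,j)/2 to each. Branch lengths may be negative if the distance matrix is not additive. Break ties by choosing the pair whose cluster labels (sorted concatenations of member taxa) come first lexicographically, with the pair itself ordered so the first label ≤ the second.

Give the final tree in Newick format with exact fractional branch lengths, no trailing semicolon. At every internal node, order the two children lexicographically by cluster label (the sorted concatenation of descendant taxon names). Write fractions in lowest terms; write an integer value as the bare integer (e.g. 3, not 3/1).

step 1: merge (J,Q) at d=3, Q=-180; branch lengths J→3/5, Q→12/5; new cluster JQ
  updated: d(D,JQ)=33/2, d(JQ,K)=20, d(JQ,P)=25/2, d(JQ,R)=59/2, d(JQ,W)=17/2
step 2: merge (D,R) at d=2, Q=-119; branch lengths D→-3/4, R→11/4; new cluster DR
  updated: d(DR,JQ)=22, d(DR,K)=14, d(DR,P)=11/2, d(DR,W)=16
step 3: merge (DR,P) at d=11/2, Q=-83; branch lengths DR→16/3, P→1/6; new cluster DPR
  updated: d(DPR,JQ)=29/2, d(DPR,K)=41/4, d(DPR,W)=45/4
step 4: merge (DPR,K) at d=41/4, Q=-211/4; branch lengths DPR→77/16, K→87/16; new cluster DKPR
  updated: d(DKPR,JQ)=97/8, d(DKPR,W)=4
step 5: merge (DKPR,JQ) at d=97/8, Q=-197/8; branch lengths DKPR→61/16, JQ→133/16; new cluster DJKPQR
  updated: d(DJKPQR,W)=3/16
step 6: merge (DJKPQR,W) at d=3/16; branch lengths DJKPQR→3/32, W→3/32; new cluster DJKPQRW
final tree: (((((D:-3/4,R:11/4):16/3,P:1/6):77/16,K:87/16):61/16,(J:3/5,Q:12/5):133/16):3/32,W:3/32)
total length: 529/16

(((((D:-3/4,R:11/4):16/3,P:1/6):77/16,K:87/16):61/16,(J:3/5,Q:12/5):133/16):3/32,W:3/32)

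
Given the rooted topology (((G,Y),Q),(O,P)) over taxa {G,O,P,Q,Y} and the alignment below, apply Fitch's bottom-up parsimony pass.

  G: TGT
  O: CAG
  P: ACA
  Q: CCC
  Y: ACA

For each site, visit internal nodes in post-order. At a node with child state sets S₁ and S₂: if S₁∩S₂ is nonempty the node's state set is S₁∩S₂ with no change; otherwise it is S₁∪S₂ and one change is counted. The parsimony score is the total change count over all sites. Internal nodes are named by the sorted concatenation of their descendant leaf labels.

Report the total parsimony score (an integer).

8

GY@0: {T} ∪ {A} = {A,T} (union, +1)
GQY@0: {A,T} ∪ {C} = {A,C,T} (union, +1)
OP@0: {C} ∪ {A} = {A,C} (union, +1)
GOPQY@0: {A,C,T} ∩ {A,C} = {A,C} (intersection, +0)
GY@1: {G} ∪ {C} = {C,G} (union, +1)
GQY@1: {C,G} ∩ {C} = {C} (intersection, +0)
OP@1: {A} ∪ {C} = {A,C} (union, +1)
GOPQY@1: {C} ∩ {A,C} = {C} (intersection, +0)
GY@2: {T} ∪ {A} = {A,T} (union, +1)
GQY@2: {A,T} ∪ {C} = {A,C,T} (union, +1)
OP@2: {G} ∪ {A} = {A,G} (union, +1)
GOPQY@2: {A,C,T} ∩ {A,G} = {A} (intersection, +0)
per-site changes: [3, 2, 3]; total = 8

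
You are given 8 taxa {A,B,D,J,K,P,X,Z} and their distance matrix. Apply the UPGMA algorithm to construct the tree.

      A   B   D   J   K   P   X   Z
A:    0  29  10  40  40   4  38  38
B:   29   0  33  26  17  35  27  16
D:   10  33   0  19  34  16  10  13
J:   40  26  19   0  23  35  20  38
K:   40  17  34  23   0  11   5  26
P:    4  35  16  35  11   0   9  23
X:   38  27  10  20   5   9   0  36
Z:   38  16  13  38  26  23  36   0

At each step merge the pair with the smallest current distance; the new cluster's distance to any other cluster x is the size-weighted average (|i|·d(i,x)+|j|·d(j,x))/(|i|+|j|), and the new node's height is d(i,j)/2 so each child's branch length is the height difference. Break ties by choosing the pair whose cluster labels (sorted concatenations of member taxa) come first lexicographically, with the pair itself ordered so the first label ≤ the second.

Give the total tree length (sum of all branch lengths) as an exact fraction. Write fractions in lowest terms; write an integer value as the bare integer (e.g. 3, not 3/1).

1283/18

step 1: merge (A,P) at d=4; branch lengths A→2, P→2; new cluster AP
  updated: d(AP,B)=32, d(AP,D)=13, d(AP,J)=75/2, d(AP,K)=51/2, d(AP,X)=47/2, d(AP,Z)=61/2
step 2: merge (K,X) at d=5; branch lengths K→5/2, X→5/2; new cluster KX
  updated: d(AP,KX)=49/2, d(B,KX)=22, d(D,KX)=22, d(J,KX)=43/2, d(KX,Z)=31
step 3: merge (AP,D) at d=13; branch lengths AP→9/2, D→13/2; new cluster ADP
  updated: d(ADP,B)=97/3, d(ADP,J)=94/3, d(ADP,KX)=71/3, d(ADP,Z)=74/3
step 4: merge (B,Z) at d=16; branch lengths B→8, Z→8; new cluster BZ
  updated: d(ADP,BZ)=57/2, d(BZ,J)=32, d(BZ,KX)=53/2
step 5: merge (J,KX) at d=43/2; branch lengths J→43/4, KX→33/4; new cluster JKX
  updated: d(ADP,JKX)=236/9, d(BZ,JKX)=85/3
step 6: merge (ADP,JKX) at d=236/9; branch lengths ADP→119/18, JKX→85/36; new cluster ADJKPX
  updated: d(ADJKPX,BZ)=341/12
step 7: merge (ADJKPX,BZ) at d=341/12; branch lengths ADJKPX→79/72, BZ→149/24; new cluster ABDJKPXZ
final tree: ((((A:2,P:2):9/2,D:13/2):119/18,(J:43/4,(K:5/2,X:5/2):33/4):85/36):79/72,(B:8,Z:8):149/24)
total length: 1283/18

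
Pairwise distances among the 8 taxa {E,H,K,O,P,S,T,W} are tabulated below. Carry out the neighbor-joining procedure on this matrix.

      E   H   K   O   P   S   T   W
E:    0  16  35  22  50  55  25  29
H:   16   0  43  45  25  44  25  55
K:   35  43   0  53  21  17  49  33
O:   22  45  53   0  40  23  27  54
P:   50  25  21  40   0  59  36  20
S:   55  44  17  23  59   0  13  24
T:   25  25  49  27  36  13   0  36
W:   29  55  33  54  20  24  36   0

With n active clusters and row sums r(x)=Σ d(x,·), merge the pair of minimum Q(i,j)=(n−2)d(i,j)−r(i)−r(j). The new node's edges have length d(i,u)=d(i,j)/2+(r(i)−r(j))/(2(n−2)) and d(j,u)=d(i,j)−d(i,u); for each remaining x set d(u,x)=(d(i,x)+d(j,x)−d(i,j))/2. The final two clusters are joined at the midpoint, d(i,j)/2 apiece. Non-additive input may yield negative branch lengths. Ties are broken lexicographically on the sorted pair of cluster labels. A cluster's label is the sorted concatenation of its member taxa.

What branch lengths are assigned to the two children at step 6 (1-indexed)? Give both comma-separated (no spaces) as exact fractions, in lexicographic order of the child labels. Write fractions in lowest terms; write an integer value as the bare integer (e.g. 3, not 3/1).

iteration 1: select E,H (d=16, Q=-389); attach at lengths (25/4, 39/4); label the merged cluster EH
  updated: d(EH,K)=31, d(EH,O)=51/2, d(EH,P)=59/2, d(EH,S)=83/2, d(EH,T)=17, d(EH,W)=34
iteration 2: select P,W (d=20, Q=-613/2); attach at lengths (209/20, 191/20); label the merged cluster PW
  updated: d(EH,PW)=87/4, d(K,PW)=17, d(O,PW)=37, d(PW,S)=63/2, d(PW,T)=26
iteration 3: select K,PW (d=17, Q=-929/4); attach at lengths (407/32, 137/32); label the merged cluster KPW
  updated: d(EH,KPW)=143/8, d(KPW,O)=73/2, d(KPW,S)=63/4, d(KPW,T)=29
iteration 4: select EH,KPW (d=143/8, Q=-1179/8); attach at lengths (451/48, 407/48); label the merged cluster EHKPW
  updated: d(EHKPW,O)=353/16, d(EHKPW,S)=315/16, d(EHKPW,T)=225/16
iteration 5: select EHKPW,O (d=353/16, Q=-335/4); attach at lengths (223/32, 483/32); label the merged cluster EHKOPW
  updated: d(EHKOPW,S)=165/16, d(EHKOPW,T)=19/2
iteration 6: select EHKOPW,S (d=165/16, Q=-525/16); attach at lengths (109/32, 221/32); label the merged cluster EHKOPSW
  updated: d(EHKOPSW,T)=195/32
iteration 7: select EHKOPSW,T (d=195/32); attach at lengths (195/64, 195/64); label the merged cluster EHKOPSTW
final tree: (((((E:25/4,H:39/4):451/48,(K:407/32,(P:209/20,W:191/20):137/32):407/48):223/32,O:483/32):109/32,S:221/32):195/64,T:195/64)
total length: 3499/32

109/32,221/32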